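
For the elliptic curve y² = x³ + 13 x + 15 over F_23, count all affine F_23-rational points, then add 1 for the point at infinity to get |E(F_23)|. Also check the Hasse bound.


Affine points = {(1, 11), (1, 12), (2, 7), (2, 16), (3, 9), (3, 14), (4, 4), (4, 19), (7, 9), (7, 14), (10, 8), (10, 15), (12, 6), (12, 17), (13, 9), (13, 14), (16, 8), (16, 15), (18, 3), (18, 20), (20, 8), (20, 15), (21, 2), (21, 21), (22, 1), (22, 22)}; affine count = 26; |E(F_23)| = 27.

Discriminant check: Δ ∝ 4a³ + 27b² = 4·13³ + 27·15² = 4·2197 + 27·225 ≡ 5 (mod 23). Nonzero ⇒ E is nonsingular.
For each x ∈ F_23, compute rhs = x³ + 13·x + 15 mod 23, then count y ∈ F_23 with y² ≡ rhs.
  x = 0: rhs = 15, matching y values: none (0 points).
  x = 1: rhs = 6, matching y values: 11, 12 (2 points).
  x = 2: rhs = 3, matching y values: 7, 16 (2 points).
  x = 3: rhs = 12, matching y values: 9, 14 (2 points).
  x = 4: rhs = 16, matching y values: 4, 19 (2 points).
  x = 5: rhs = 21, matching y values: none (0 points).
  x = 6: rhs = 10, matching y values: none (0 points).
  x = 7: rhs = 12, matching y values: 9, 14 (2 points).
  x = 8: rhs = 10, matching y values: none (0 points).
  x = 9: rhs = 10, matching y values: none (0 points).
  x = 10: rhs = 18, matching y values: 8, 15 (2 points).
  x = 11: rhs = 17, matching y values: none (0 points).
  x = 12: rhs = 13, matching y values: 6, 17 (2 points).
  x = 13: rhs = 12, matching y values: 9, 14 (2 points).
  x = 14: rhs = 20, matching y values: none (0 points).
  x = 15: rhs = 20, matching y values: none (0 points).
  x = 16: rhs = 18, matching y values: 8, 15 (2 points).
  x = 17: rhs = 20, matching y values: none (0 points).
  x = 18: rhs = 9, matching y values: 3, 20 (2 points).
  x = 19: rhs = 14, matching y values: none (0 points).
  x = 20: rhs = 18, matching y values: 8, 15 (2 points).
  x = 21: rhs = 4, matching y values: 2, 21 (2 points).
  x = 22: rhs = 1, matching y values: 1, 22 (2 points).
Total affine count: 26.
Full point count |E(F_23)| = 26 + 1 = 27.
Hasse bound: |27 − (23+1)| = |3| = 3 ≤ 2√23 ≈ 9.5917 ✓.


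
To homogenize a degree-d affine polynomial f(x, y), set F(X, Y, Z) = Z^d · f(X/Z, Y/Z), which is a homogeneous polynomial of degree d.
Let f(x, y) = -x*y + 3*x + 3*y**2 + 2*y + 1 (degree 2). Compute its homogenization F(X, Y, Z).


F(X, Y, Z) = -X*Y + 3*X*Z + 3*Y**2 + 2*Y*Z + Z**2

deg(f) = 2.
Substitute x = X/Z, y = Y/Z into f, then multiply by Z^2.
  monomial -1·x^1·y^1 ↦ -1·X^1·Y^1·Z^0.
  monomial 3·x^1·y^0 ↦ 3·X^1·Y^0·Z^1.
  monomial 3·x^0·y^2 ↦ 3·X^0·Y^2·Z^0.
  monomial 2·x^0·y^1 ↦ 2·X^0·Y^1·Z^1.
  monomial 1·x^0·y^0 ↦ 1·X^0·Y^0·Z^2.
Collecting: F(X, Y, Z) = -X*Y + 3*X*Z + 3*Y**2 + 2*Y*Z + Z**2.


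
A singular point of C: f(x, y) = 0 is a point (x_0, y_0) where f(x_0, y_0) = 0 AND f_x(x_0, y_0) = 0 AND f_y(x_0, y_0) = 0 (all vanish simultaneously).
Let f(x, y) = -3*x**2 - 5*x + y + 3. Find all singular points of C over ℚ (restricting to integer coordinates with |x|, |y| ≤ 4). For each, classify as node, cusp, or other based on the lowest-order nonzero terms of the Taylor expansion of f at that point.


No singular points in the scanned grid; C is smooth there.

Compute partial derivatives:
  f_x = -6*x - 5.
  f_y = 1.
f_y = 1 is a nonzero constant, so f_y never vanishes: no point (x, y) can satisfy f = f_x = f_y = 0. In particular no (x, y) ∈ {−4, ..., 4}² is singular; the curve is smooth.


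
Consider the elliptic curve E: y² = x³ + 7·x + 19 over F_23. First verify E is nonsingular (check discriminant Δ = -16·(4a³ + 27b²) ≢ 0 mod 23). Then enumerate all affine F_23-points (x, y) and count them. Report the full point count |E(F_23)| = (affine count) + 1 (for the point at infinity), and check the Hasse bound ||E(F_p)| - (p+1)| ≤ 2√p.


Affine points = {(1, 2), (1, 21), (2, 8), (2, 15), (5, 8), (5, 15), (6, 1), (6, 22), (8, 9), (8, 14), (9, 11), (9, 12), (10, 10), (10, 13), (11, 1), (11, 22), (14, 3), (14, 20), (15, 7), (15, 16), (16, 8), (16, 15)}; affine count = 22; |E(F_23)| = 23.

Discriminant check: Δ ∝ 4a³ + 27b² = 4·7³ + 27·19² = 4·343 + 27·361 ≡ 10 (mod 23). Nonzero ⇒ E is nonsingular.
For each x ∈ F_23, compute rhs = x³ + 7·x + 19 mod 23, then count y ∈ F_23 with y² ≡ rhs.
  x = 0: rhs = 19, matching y values: none (0 points).
  x = 1: rhs = 4, matching y values: 2, 21 (2 points).
  x = 2: rhs = 18, matching y values: 8, 15 (2 points).
  x = 3: rhs = 21, matching y values: none (0 points).
  x = 4: rhs = 19, matching y values: none (0 points).
  x = 5: rhs = 18, matching y values: 8, 15 (2 points).
  x = 6: rhs = 1, matching y values: 1, 22 (2 points).
  x = 7: rhs = 20, matching y values: none (0 points).
  x = 8: rhs = 12, matching y values: 9, 14 (2 points).
  x = 9: rhs = 6, matching y values: 11, 12 (2 points).
  x = 10: rhs = 8, matching y values: 10, 13 (2 points).
  x = 11: rhs = 1, matching y values: 1, 22 (2 points).
  x = 12: rhs = 14, matching y values: none (0 points).
  x = 13: rhs = 7, matching y values: none (0 points).
  x = 14: rhs = 9, matching y values: 3, 20 (2 points).
  x = 15: rhs = 3, matching y values: 7, 16 (2 points).
  x = 16: rhs = 18, matching y values: 8, 15 (2 points).
  x = 17: rhs = 14, matching y values: none (0 points).
  x = 18: rhs = 20, matching y values: none (0 points).
  x = 19: rhs = 19, matching y values: none (0 points).
  x = 20: rhs = 17, matching y values: none (0 points).
  x = 21: rhs = 20, matching y values: none (0 points).
  x = 22: rhs = 11, matching y values: none (0 points).
Total affine count: 22.
Full point count |E(F_23)| = 22 + 1 = 23.
Hasse bound: |23 − (23+1)| = |-1| = 1 ≤ 2√23 ≈ 9.5917 ✓.


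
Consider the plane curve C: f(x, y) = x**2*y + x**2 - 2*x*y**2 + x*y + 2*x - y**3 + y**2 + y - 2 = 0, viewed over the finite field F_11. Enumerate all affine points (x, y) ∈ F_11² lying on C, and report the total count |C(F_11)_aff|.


Affine F_11-points: {(0, 6), (2, 2), (3, 2), (3, 7), (3, 8), (4, 0), (4, 7), (4, 8), (5, 0), (6, 1), (6, 4), (6, 6), (7, 3), (8, 4), (10, 1), (10, 3), (10, 10)}; count = 17.

For each of the 121 pairs (x, y) ∈ F_11², evaluate f(x, y) mod 11. Record the zeros.
  x = 0: [0↦9, 1↦10, 2↦7, 3↦5, 4↦9, 5↦2, 6↦0, 7↦8, 8↦9, 9↦8, 10↦10]  zeros at y ∈ {6}
  x = 1: [0↦1, 1↦2, 2↦6, 3↦7, 4↦10, 5↦9, 6↦9, 7↦4, 8↦10, 9↦10, 10↦9]  zeros at y ∈ ∅
  x = 2: [0↦6, 1↦9, 2↦0, 3↦6, 4↦10, 5↦6, 6↦10, 7↦5, 8↦7, 9↦10, 10↦8]  zeros at y ∈ {2}
  x = 3: [0↦2, 1↦9, 2↦0, 3↦2, 4↦9, 5↦4, 6↦3, 7↦0, 8↦0, 9↦8, 10↦7]  zeros at y ∈ {2, 7, 8}
  x = 4: [0↦0, 1↦2, 2↦6, 3↦6, 4↦7, 5↦3, 6↦10, 7↦0, 8↦0, 9↦4, 10↦6]  zeros at y ∈ {0, 7, 8}
  x = 5: [0↦0, 1↦10, 2↦7, 3↦7, 4↦4, 5↦3, 6↦9, 7↦5, 8↦7, 9↦9, 10↦5]  zeros at y ∈ {0}
  x = 6: [0↦2, 1↦0, 2↦3, 3↦5, 4↦0, 5↦4, 6↦0, 7↦4, 8↦10, 9↦1, 10↦4]  zeros at y ∈ {1, 4, 6}
  x = 7: [0↦6, 1↦5, 2↦5, 3↦0, 4↦6, 5↦6, 6↦5, 7↦8, 8↦9, 9↦2, 10↦3]  zeros at y ∈ {3}
  x = 8: [0↦1, 1↦3, 2↦2, 3↦3, 4↦0, 5↦9, 6↦2, 7↦6, 8↦4, 9↦1, 10↦2]  zeros at y ∈ {4}
  x = 9: [0↦9, 1↦5, 2↦5, 3↦3, 4↦4, 5↦2, 6↦2, 7↦9, 8↦6, 9↦9, 10↦1]  zeros at y ∈ ∅
  x = 10: [0↦8, 1↦0, 2↦3, 3↦0, 4↦7, 5↦7, 6↦5, 7↦6, 8↦4, 9↦4, 10↦0]  zeros at y ∈ {1, 3, 10}
Collecting zeros: affine points = {(0, 6), (2, 2), (3, 2), (3, 7), (3, 8), (4, 0), (4, 7), (4, 8), (5, 0), (6, 1), (6, 4), (6, 6), (7, 3), (8, 4), (10, 1), (10, 3), (10, 10)}.
Total count |C(F_11)_aff| = 17.


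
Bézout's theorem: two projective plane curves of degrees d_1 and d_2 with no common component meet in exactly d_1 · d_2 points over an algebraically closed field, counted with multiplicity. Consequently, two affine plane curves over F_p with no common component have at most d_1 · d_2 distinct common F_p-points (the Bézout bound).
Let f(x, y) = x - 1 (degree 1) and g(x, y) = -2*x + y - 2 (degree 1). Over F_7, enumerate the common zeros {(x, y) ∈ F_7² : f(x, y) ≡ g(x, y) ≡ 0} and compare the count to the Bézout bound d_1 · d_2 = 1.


Common zeros: {(1, 4)}; count = 1; Bézout bound = 1.

deg(f) = 1, deg(g) = 1, so Bézout bound = 1.
Scan x ∈ F_7. For each x, list the y ∈ F_7 with f(x, y) ≡ 0 and those with g(x, y) ≡ 0 (mod 7); the common zeros in that column are the intersection.
  x = 0: f ≡ 0 at y ∈ ∅; g ≡ 0 at y ∈ {2}; common: ∅.
  x = 1: f ≡ 0 at y ∈ {0, 1, 2, 3, 4, 5, 6}; g ≡ 0 at y ∈ {4}; common: {4}.
  x = 2: f ≡ 0 at y ∈ ∅; g ≡ 0 at y ∈ {6}; common: ∅.
  x = 3: f ≡ 0 at y ∈ ∅; g ≡ 0 at y ∈ {1}; common: ∅.
  x = 4: f ≡ 0 at y ∈ ∅; g ≡ 0 at y ∈ {3}; common: ∅.
  x = 5: f ≡ 0 at y ∈ ∅; g ≡ 0 at y ∈ {5}; common: ∅.
  x = 6: f ≡ 0 at y ∈ ∅; g ≡ 0 at y ∈ {0}; common: ∅.
Collecting: common zeros = {(1, 4)}, so the count is 1.
Comparison with the Bézout bound: 1 ≤ 1 = deg(f)·deg(g), as expected for curves with no common component (the bound is attained).


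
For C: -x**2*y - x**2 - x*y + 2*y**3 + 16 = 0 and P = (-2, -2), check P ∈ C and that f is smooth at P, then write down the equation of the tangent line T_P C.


Tangent line at P: -2*x + 22*y + 40 = 0.

Step 1: f(-2, -2) = 0, so P lies on C.
Step 2: partial derivatives
  f_x(x, y) = -2*x*y - 2*x - y, f_y(x, y) = -x**2 - x + 6*y**2.
  f_x(P) = -2, f_y(P) = 22 (gradient nonzero, so P is smooth).
Step 3: tangent line at P: -2·(x − -2) + 22·(y − -2) = 0.
Expanding: -2*x + 22*y + 40 = 0.


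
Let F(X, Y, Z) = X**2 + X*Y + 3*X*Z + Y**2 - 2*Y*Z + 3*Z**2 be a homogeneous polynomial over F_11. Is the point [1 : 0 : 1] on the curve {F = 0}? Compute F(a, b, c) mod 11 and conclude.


F(1,0,1) ≡ 7 (mod 11); P is NOT on the curve.

Evaluate F(1, 0, 1) term-by-term (mod 11).
  X**2 ↦ 1·1·1·1 = 1
  X*Y ↦ 1·1·0·1 = 0
  3*X*Z ↦ 3·1·1·1 = 3
  Y**2 ↦ 1·1·0·1 = 0
  -2*Y*Z ↦ -2·1·0·1 = 0
  3*Z**2 ↦ 3·1·1·1 = 3
Sum: F(1, 0, 1) = (1) + (0) + (3) + (0) + (0) + (3) = 7.
Reducing mod 11: 7 ≡ 7 (mod 11).
Since F(a, b, c) ≡ 7 ≠ 0 (mod 11), P does NOT lie on the curve.


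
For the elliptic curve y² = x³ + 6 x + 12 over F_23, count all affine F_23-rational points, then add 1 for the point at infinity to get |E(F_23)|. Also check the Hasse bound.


Affine points = {(0, 9), (0, 14), (2, 3), (2, 20), (4, 10), (4, 13), (5, 11), (5, 12), (7, 11), (7, 12), (9, 6), (9, 17), (11, 11), (11, 12), (12, 8), (12, 15), (15, 2), (15, 21), (16, 8), (16, 15), (17, 6), (17, 17), (18, 8), (18, 15), (19, 4), (19, 19), (20, 6), (20, 17)}; affine count = 28; |E(F_23)| = 29.

Discriminant check: Δ ∝ 4a³ + 27b² = 4·6³ + 27·12² = 4·216 + 27·144 ≡ 14 (mod 23). Nonzero ⇒ E is nonsingular.
For each x ∈ F_23, compute rhs = x³ + 6·x + 12 mod 23, then count y ∈ F_23 with y² ≡ rhs.
  x = 0: rhs = 12, matching y values: 9, 14 (2 points).
  x = 1: rhs = 19, matching y values: none (0 points).
  x = 2: rhs = 9, matching y values: 3, 20 (2 points).
  x = 3: rhs = 11, matching y values: none (0 points).
  x = 4: rhs = 8, matching y values: 10, 13 (2 points).
  x = 5: rhs = 6, matching y values: 11, 12 (2 points).
  x = 6: rhs = 11, matching y values: none (0 points).
  x = 7: rhs = 6, matching y values: 11, 12 (2 points).
  x = 8: rhs = 20, matching y values: none (0 points).
  x = 9: rhs = 13, matching y values: 6, 17 (2 points).
  x = 10: rhs = 14, matching y values: none (0 points).
  x = 11: rhs = 6, matching y values: 11, 12 (2 points).
  x = 12: rhs = 18, matching y values: 8, 15 (2 points).
  x = 13: rhs = 10, matching y values: none (0 points).
  x = 14: rhs = 11, matching y values: none (0 points).
  x = 15: rhs = 4, matching y values: 2, 21 (2 points).
  x = 16: rhs = 18, matching y values: 8, 15 (2 points).
  x = 17: rhs = 13, matching y values: 6, 17 (2 points).
  x = 18: rhs = 18, matching y values: 8, 15 (2 points).
  x = 19: rhs = 16, matching y values: 4, 19 (2 points).
  x = 20: rhs = 13, matching y values: 6, 17 (2 points).
  x = 21: rhs = 15, matching y values: none (0 points).
  x = 22: rhs = 5, matching y values: none (0 points).
Total affine count: 28.
Full point count |E(F_23)| = 28 + 1 = 29.
Hasse bound: |29 − (23+1)| = |5| = 5 ≤ 2√23 ≈ 9.5917 ✓.


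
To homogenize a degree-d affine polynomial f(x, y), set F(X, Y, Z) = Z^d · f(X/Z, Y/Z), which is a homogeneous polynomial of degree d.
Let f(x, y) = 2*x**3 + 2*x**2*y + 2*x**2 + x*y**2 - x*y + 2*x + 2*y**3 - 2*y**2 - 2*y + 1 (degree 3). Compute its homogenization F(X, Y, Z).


F(X, Y, Z) = 2*X**3 + 2*X**2*Y + 2*X**2*Z + X*Y**2 - X*Y*Z + 2*X*Z**2 + 2*Y**3 - 2*Y**2*Z - 2*Y*Z**2 + Z**3

deg(f) = 3.
Substitute x = X/Z, y = Y/Z into f, then multiply by Z^3.
  monomial 2·x^3·y^0 ↦ 2·X^3·Y^0·Z^0.
  monomial 2·x^2·y^1 ↦ 2·X^2·Y^1·Z^0.
  monomial 2·x^2·y^0 ↦ 2·X^2·Y^0·Z^1.
  monomial 1·x^1·y^2 ↦ 1·X^1·Y^2·Z^0.
  monomial -1·x^1·y^1 ↦ -1·X^1·Y^1·Z^1.
  monomial 2·x^1·y^0 ↦ 2·X^1·Y^0·Z^2.
  monomial 2·x^0·y^3 ↦ 2·X^0·Y^3·Z^0.
  monomial -2·x^0·y^2 ↦ -2·X^0·Y^2·Z^1.
  monomial -2·x^0·y^1 ↦ -2·X^0·Y^1·Z^2.
  monomial 1·x^0·y^0 ↦ 1·X^0·Y^0·Z^3.
Collecting: F(X, Y, Z) = 2*X**3 + 2*X**2*Y + 2*X**2*Z + X*Y**2 - X*Y*Z + 2*X*Z**2 + 2*Y**3 - 2*Y**2*Z - 2*Y*Z**2 + Z**3.


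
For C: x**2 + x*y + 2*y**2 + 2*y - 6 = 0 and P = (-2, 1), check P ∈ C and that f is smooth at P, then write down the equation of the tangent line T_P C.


Tangent line at P: -3*x + 4*y - 10 = 0.

Step 1: f(-2, 1) = 0, so P lies on C.
Step 2: partial derivatives
  f_x(x, y) = 2*x + y, f_y(x, y) = x + 4*y + 2.
  f_x(P) = -3, f_y(P) = 4 (gradient nonzero, so P is smooth).
Step 3: tangent line at P: -3·(x − -2) + 4·(y − 1) = 0.
Expanding: -3*x + 4*y - 10 = 0.


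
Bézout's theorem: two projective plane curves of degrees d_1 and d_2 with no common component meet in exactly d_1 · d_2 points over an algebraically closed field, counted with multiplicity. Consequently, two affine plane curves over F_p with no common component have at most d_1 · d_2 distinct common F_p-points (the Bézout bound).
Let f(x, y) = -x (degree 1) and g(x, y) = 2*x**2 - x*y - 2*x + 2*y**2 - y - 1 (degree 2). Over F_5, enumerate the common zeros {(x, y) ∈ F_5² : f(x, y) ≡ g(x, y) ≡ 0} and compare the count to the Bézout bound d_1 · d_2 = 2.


Common zeros: {(0, 1), (0, 2)}; count = 2; Bézout bound = 2.

deg(f) = 1, deg(g) = 2, so Bézout bound = 2.
Scan x ∈ F_5. For each x, list the y ∈ F_5 with f(x, y) ≡ 0 and those with g(x, y) ≡ 0 (mod 5); the common zeros in that column are the intersection.
  x = 0: f ≡ 0 at y ∈ {0, 1, 2, 3, 4}; g ≡ 0 at y ∈ {1, 2}; common: {1, 2}.
  x = 1: f ≡ 0 at y ∈ ∅; g ≡ 0 at y ∈ ∅; common: ∅.
  x = 2: f ≡ 0 at y ∈ ∅; g ≡ 0 at y ∈ {2}; common: ∅.
  x = 3: f ≡ 0 at y ∈ ∅; g ≡ 0 at y ∈ ∅; common: ∅.
  x = 4: f ≡ 0 at y ∈ ∅; g ≡ 0 at y ∈ {1, 4}; common: ∅.
Collecting: common zeros = {(0, 1), (0, 2)}, so the count is 2.
Comparison with the Bézout bound: 2 ≤ 2 = deg(f)·deg(g), as expected for curves with no common component (the bound is attained).


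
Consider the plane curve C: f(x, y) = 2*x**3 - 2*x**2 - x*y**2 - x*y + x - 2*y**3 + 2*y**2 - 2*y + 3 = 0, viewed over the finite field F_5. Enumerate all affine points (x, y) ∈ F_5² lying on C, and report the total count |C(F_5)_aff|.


Affine F_5-points: {(1, 1), (1, 3), (1, 4)}; count = 3.

For each of the 25 pairs (x, y) ∈ F_5², evaluate f(x, y) mod 5. Record the zeros.
  x = 0: [0↦3, 1↦1, 2↦1, 3↦1, 4↦4]  zeros at y ∈ ∅
  x = 1: [0↦4, 1↦0, 2↦1, 3↦0, 4↦0]  zeros at y ∈ {1, 3, 4}
  x = 2: [0↦3, 1↦2, 2↦4, 3↦2, 4↦4]  zeros at y ∈ ∅
  x = 3: [0↦2, 1↦4, 2↦2, 3↦4, 4↦3]  zeros at y ∈ ∅
  x = 4: [0↦3, 1↦3, 2↦2, 3↦3, 4↦4]  zeros at y ∈ ∅
Collecting zeros: affine points = {(1, 1), (1, 3), (1, 4)}.
Total count |C(F_5)_aff| = 3.


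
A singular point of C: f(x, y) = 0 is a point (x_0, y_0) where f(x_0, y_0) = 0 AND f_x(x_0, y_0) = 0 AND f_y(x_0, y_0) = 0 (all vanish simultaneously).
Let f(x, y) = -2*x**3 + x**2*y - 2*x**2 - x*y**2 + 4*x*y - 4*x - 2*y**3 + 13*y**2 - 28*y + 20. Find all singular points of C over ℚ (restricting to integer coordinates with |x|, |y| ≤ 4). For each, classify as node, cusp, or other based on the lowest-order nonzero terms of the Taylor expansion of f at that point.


Singular points: {(0, 2)}; classification: cusp.

Compute partial derivatives:
  f_x = -6*x**2 + 2*x*y - 4*x - y**2 + 4*y - 4.
  f_y = x**2 - 2*x*y + 4*x - 6*y**2 + 26*y - 28.
Scan x_0 ∈ {−4, ..., 4}. For each x_0, f_y(x_0, y) is a polynomial in y; find its integer roots y ∈ {−4, ..., 4}, then test f_x and f at those candidates.
  x = -4: f_y(-4, y) = -6*y**2 + 34*y - 28; vanishes at y ∈ {1}. (-4, 1): f_x = -89 ≠ 0.
  x = -3: f_y(-3, y) = -6*y**2 + 32*y - 31; no integer root y with |y| ≤ 4.
  x = -2: f_y(-2, y) = -6*y**2 + 30*y - 32; no integer root y with |y| ≤ 4.
  x = -1: f_y(-1, y) = -6*y**2 + 28*y - 31; no integer root y with |y| ≤ 4.
  x = 0: f_y(0, y) = -6*y**2 + 26*y - 28; vanishes at y ∈ {2}. (0, 2): f_x = 0, f = 0 — SINGULAR.
  x = 1: f_y(1, y) = -6*y**2 + 24*y - 23; no integer root y with |y| ≤ 4.
  x = 2: f_y(2, y) = -6*y**2 + 22*y - 16; vanishes at y ∈ {1}. (2, 1): f_x = -29 ≠ 0.
  x = 3: f_y(3, y) = -6*y**2 + 20*y - 7; no integer root y with |y| ≤ 4.
  x = 4: f_y(4, y) = -6*y**2 + 18*y + 4; no integer root y with |y| ≤ 4.
Only singular point on the grid: (0, 2).
Classify: substitute x = 0 + u, y = 2 + v and expand: f = -2*u**3 + u**2*v - u*v**2 - 2*v**3 + v**2.
No constant or linear terms (consistent with a singular point). Quadratic part: v**2. Cubic part: -2*u**3 + u**2*v - u*v**2 - 2*v**3.
The quadratic part v**2 is a perfect square, so there is a single (double) tangent line v = 0, i.e. y = 2. Restricting the cubic part to that line (v = 0) leaves -2*u**3 ≠ 0, so f is not divisible by v and the branch is v² ≈ 2*u**3 to lowest order — this is a cusp.
Classification: cusp.


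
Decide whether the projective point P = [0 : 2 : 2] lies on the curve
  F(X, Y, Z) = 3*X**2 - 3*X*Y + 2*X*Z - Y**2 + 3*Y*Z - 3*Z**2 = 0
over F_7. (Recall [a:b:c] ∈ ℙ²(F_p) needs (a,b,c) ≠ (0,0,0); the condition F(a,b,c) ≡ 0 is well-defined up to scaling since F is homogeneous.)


F(0,2,2) ≡ 3 (mod 7); P is NOT on the curve.

Evaluate F(0, 2, 2) term-by-term (mod 7).
  3*X**2 ↦ 3·0·1·1 = 0
  -3*X*Y ↦ -3·0·2·1 = 0
  2*X*Z ↦ 2·0·1·2 = 0
  -Y**2 ↦ -1·1·4·1 = -4
  3*Y*Z ↦ 3·1·2·2 = 12
  -3*Z**2 ↦ -3·1·1·4 = -12
Sum: F(0, 2, 2) = (0) + (0) + (0) + (-4) + (12) + (-12) = -4.
Reducing mod 7: -4 ≡ 3 (mod 7).
Since F(a, b, c) ≡ 3 ≠ 0 (mod 7), P does NOT lie on the curve.


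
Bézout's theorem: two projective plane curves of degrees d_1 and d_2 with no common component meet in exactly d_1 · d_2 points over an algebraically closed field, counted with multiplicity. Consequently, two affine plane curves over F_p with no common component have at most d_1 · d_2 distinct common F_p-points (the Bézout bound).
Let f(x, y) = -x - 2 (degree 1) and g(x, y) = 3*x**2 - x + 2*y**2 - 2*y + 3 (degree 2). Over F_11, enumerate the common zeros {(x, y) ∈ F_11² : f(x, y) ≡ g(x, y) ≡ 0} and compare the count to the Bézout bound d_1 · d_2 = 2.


Common zeros: {(9, 6)}; count = 1; Bézout bound = 2.

deg(f) = 1, deg(g) = 2, so Bézout bound = 2.
Scan x ∈ F_11. For each x, list the y ∈ F_11 with f(x, y) ≡ 0 and those with g(x, y) ≡ 0 (mod 11); the common zeros in that column are the intersection.
  x = 0: f ≡ 0 at y ∈ ∅; g ≡ 0 at y ∈ ∅; common: ∅.
  x = 1: f ≡ 0 at y ∈ ∅; g ≡ 0 at y ∈ ∅; common: ∅.
  x = 2: f ≡ 0 at y ∈ ∅; g ≡ 0 at y ∈ ∅; common: ∅.
  x = 3: f ≡ 0 at y ∈ ∅; g ≡ 0 at y ∈ ∅; common: ∅.
  x = 4: f ≡ 0 at y ∈ ∅; g ≡ 0 at y ∈ ∅; common: ∅.
  x = 5: f ≡ 0 at y ∈ ∅; g ≡ 0 at y ∈ {2, 10}; common: ∅.
  x = 6: f ≡ 0 at y ∈ ∅; g ≡ 0 at y ∈ {6}; common: ∅.
  x = 7: f ≡ 0 at y ∈ ∅; g ≡ 0 at y ∈ {0, 1}; common: ∅.
  x = 8: f ≡ 0 at y ∈ ∅; g ≡ 0 at y ∈ {0, 1}; common: ∅.
  x = 9: f ≡ 0 at y ∈ {0, 1, 2, 3, 4, 5, 6, 7, 8, 9, 10}; g ≡ 0 at y ∈ {6}; common: {6}.
  x = 10: f ≡ 0 at y ∈ ∅; g ≡ 0 at y ∈ {2, 10}; common: ∅.
Collecting: common zeros = {(9, 6)}, so the count is 1.
Comparison with the Bézout bound: 1 ≤ 2 = deg(f)·deg(g), as expected for curves with no common component (the affine F_11-count falls short of the bound because intersections may lie at infinity, over extension fields, or carry multiplicity).


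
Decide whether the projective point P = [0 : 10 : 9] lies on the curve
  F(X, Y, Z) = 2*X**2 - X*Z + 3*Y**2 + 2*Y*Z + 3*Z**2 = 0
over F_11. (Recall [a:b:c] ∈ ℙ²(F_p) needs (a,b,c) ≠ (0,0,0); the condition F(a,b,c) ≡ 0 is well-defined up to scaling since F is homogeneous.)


F(0,10,9) ≡ 8 (mod 11); P is NOT on the curve.

Evaluate F(0, 10, 9) term-by-term (mod 11).
  2*X**2 ↦ 2·0·1·1 = 0
  -X*Z ↦ -1·0·1·9 = 0
  3*Y**2 ↦ 3·1·100·1 = 300
  2*Y*Z ↦ 2·1·10·9 = 180
  3*Z**2 ↦ 3·1·1·81 = 243
Sum: F(0, 10, 9) = (0) + (0) + (300) + (180) + (243) = 723.
Reducing mod 11: 723 ≡ 8 (mod 11).
Since F(a, b, c) ≡ 8 ≠ 0 (mod 11), P does NOT lie on the curve.


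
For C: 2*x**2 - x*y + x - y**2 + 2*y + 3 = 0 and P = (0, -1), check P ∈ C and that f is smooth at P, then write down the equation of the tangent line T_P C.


Tangent line at P: 2*x + 4*y + 4 = 0.

Step 1: f(0, -1) = 0, so P lies on C.
Step 2: partial derivatives
  f_x(x, y) = 4*x - y + 1, f_y(x, y) = -x - 2*y + 2.
  f_x(P) = 2, f_y(P) = 4 (gradient nonzero, so P is smooth).
Step 3: tangent line at P: 2·(x − 0) + 4·(y − -1) = 0.
Expanding: 2*x + 4*y + 4 = 0.


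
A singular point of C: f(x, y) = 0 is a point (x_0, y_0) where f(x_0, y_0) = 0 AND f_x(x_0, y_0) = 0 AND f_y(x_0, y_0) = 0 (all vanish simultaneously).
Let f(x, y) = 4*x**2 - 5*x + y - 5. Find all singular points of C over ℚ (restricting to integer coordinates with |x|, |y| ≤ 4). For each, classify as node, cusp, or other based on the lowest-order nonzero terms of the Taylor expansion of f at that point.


No singular points in the scanned grid; C is smooth there.

Compute partial derivatives:
  f_x = 8*x - 5.
  f_y = 1.
f_y = 1 is a nonzero constant, so f_y never vanishes: no point (x, y) can satisfy f = f_x = f_y = 0. In particular no (x, y) ∈ {−4, ..., 4}² is singular; the curve is smooth.


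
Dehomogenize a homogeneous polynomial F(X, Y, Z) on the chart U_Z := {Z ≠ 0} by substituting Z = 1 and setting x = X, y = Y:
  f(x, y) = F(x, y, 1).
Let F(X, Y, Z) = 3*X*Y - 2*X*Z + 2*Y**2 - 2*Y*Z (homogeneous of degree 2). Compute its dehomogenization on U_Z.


f(x, y) = 3*x*y - 2*x + 2*y**2 - 2*y

On U_Z we set Z = 1. Each monomial c·X^i·Y^j·Z^k in F becomes c·x^i·y^j·1^k = c·x^i·y^j.
Substituting Z = 1: F(X, Y, 1) = 3*x*y - 2*x + 2*y**2 - 2*y.
Note: deg(f) ≤ deg(F) = 2; strict inequality happens when F is divisible by Z (lost terms).


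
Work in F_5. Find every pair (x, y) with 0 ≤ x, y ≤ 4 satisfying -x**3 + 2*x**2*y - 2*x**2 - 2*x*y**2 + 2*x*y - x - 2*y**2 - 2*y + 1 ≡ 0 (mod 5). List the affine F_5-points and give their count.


Affine F_5-points: {(1, 1), (1, 2), (3, 2), (4, 3)}; count = 4.

For each of the 25 pairs (x, y) ∈ F_5², evaluate f(x, y) mod 5. Record the zeros.
  x = 0: [0↦1, 1↦2, 2↦4, 3↦2, 4↦1]  zeros at y ∈ ∅
  x = 1: [0↦2, 1↦0, 2↦0, 3↦2, 4↦1]  zeros at y ∈ {1, 2}
  x = 2: [0↦3, 1↦2, 2↦4, 3↦4, 4↦2]  zeros at y ∈ ∅
  x = 3: [0↦3, 1↦2, 2↦0, 3↦2, 4↦3]  zeros at y ∈ {2}
  x = 4: [0↦1, 1↦4, 2↦2, 3↦0, 4↦3]  zeros at y ∈ {3}
Collecting zeros: affine points = {(1, 1), (1, 2), (3, 2), (4, 3)}.
Total count |C(F_5)_aff| = 4.


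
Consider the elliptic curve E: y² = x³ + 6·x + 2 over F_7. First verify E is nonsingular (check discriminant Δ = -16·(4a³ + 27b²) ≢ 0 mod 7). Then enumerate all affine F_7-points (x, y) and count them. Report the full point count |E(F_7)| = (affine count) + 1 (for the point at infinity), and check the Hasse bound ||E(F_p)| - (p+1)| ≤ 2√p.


Affine points = {(0, 3), (0, 4), (1, 3), (1, 4), (2, 1), (2, 6), (6, 3), (6, 4)}; affine count = 8; |E(F_7)| = 9.

Discriminant check: Δ ∝ 4a³ + 27b² = 4·6³ + 27·2² = 4·216 + 27·4 ≡ 6 (mod 7). Nonzero ⇒ E is nonsingular.
For each x ∈ F_7, compute rhs = x³ + 6·x + 2 mod 7, then count y ∈ F_7 with y² ≡ rhs.
  x = 0: rhs = 2, matching y values: 3, 4 (2 points).
  x = 1: rhs = 2, matching y values: 3, 4 (2 points).
  x = 2: rhs = 1, matching y values: 1, 6 (2 points).
  x = 3: rhs = 5, matching y values: none (0 points).
  x = 4: rhs = 6, matching y values: none (0 points).
  x = 5: rhs = 3, matching y values: none (0 points).
  x = 6: rhs = 2, matching y values: 3, 4 (2 points).
Total affine count: 8.
Full point count |E(F_7)| = 8 + 1 = 9.
Hasse bound: |9 − (7+1)| = |1| = 1 ≤ 2√7 ≈ 5.2915 ✓.


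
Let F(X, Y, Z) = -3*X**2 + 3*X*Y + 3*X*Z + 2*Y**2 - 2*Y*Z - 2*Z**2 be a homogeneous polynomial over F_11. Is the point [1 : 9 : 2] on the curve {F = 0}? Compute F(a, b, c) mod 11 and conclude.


F(1,9,2) ≡ 5 (mod 11); P is NOT on the curve.

Evaluate F(1, 9, 2) term-by-term (mod 11).
  -3*X**2 ↦ -3·1·1·1 = -3
  3*X*Y ↦ 3·1·9·1 = 27
  3*X*Z ↦ 3·1·1·2 = 6
  2*Y**2 ↦ 2·1·81·1 = 162
  -2*Y*Z ↦ -2·1·9·2 = -36
  -2*Z**2 ↦ -2·1·1·4 = -8
Sum: F(1, 9, 2) = (-3) + (27) + (6) + (162) + (-36) + (-8) = 148.
Reducing mod 11: 148 ≡ 5 (mod 11).
Since F(a, b, c) ≡ 5 ≠ 0 (mod 11), P does NOT lie on the curve.


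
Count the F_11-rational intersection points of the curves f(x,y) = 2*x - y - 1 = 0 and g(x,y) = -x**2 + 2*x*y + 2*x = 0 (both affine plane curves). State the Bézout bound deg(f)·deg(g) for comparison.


Common zeros: {(0, 10)}; count = 1; Bézout bound = 2.

deg(f) = 1, deg(g) = 2, so Bézout bound = 2.
Scan x ∈ F_11. For each x, list the y ∈ F_11 with f(x, y) ≡ 0 and those with g(x, y) ≡ 0 (mod 11); the common zeros in that column are the intersection.
  x = 0: f ≡ 0 at y ∈ {10}; g ≡ 0 at y ∈ {0, 1, 2, 3, 4, 5, 6, 7, 8, 9, 10}; common: {10}.
  x = 1: f ≡ 0 at y ∈ {1}; g ≡ 0 at y ∈ {5}; common: ∅.
  x = 2: f ≡ 0 at y ∈ {3}; g ≡ 0 at y ∈ {0}; common: ∅.
  x = 3: f ≡ 0 at y ∈ {5}; g ≡ 0 at y ∈ {6}; common: ∅.
  x = 4: f ≡ 0 at y ∈ {7}; g ≡ 0 at y ∈ {1}; common: ∅.
  x = 5: f ≡ 0 at y ∈ {9}; g ≡ 0 at y ∈ {7}; common: ∅.
  x = 6: f ≡ 0 at y ∈ {0}; g ≡ 0 at y ∈ {2}; common: ∅.
  x = 7: f ≡ 0 at y ∈ {2}; g ≡ 0 at y ∈ {8}; common: ∅.
  x = 8: f ≡ 0 at y ∈ {4}; g ≡ 0 at y ∈ {3}; common: ∅.
  x = 9: f ≡ 0 at y ∈ {6}; g ≡ 0 at y ∈ {9}; common: ∅.
  x = 10: f ≡ 0 at y ∈ {8}; g ≡ 0 at y ∈ {4}; common: ∅.
Collecting: common zeros = {(0, 10)}, so the count is 1.
Comparison with the Bézout bound: 1 ≤ 2 = deg(f)·deg(g), as expected for curves with no common component (the affine F_11-count falls short of the bound because intersections may lie at infinity, over extension fields, or carry multiplicity).


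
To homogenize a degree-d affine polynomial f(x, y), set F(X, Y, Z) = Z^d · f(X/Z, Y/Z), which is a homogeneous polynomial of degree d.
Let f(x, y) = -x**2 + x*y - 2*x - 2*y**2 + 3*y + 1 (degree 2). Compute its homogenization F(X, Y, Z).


F(X, Y, Z) = -X**2 + X*Y - 2*X*Z - 2*Y**2 + 3*Y*Z + Z**2

deg(f) = 2.
Substitute x = X/Z, y = Y/Z into f, then multiply by Z^2.
  monomial -1·x^2·y^0 ↦ -1·X^2·Y^0·Z^0.
  monomial 1·x^1·y^1 ↦ 1·X^1·Y^1·Z^0.
  monomial -2·x^1·y^0 ↦ -2·X^1·Y^0·Z^1.
  monomial -2·x^0·y^2 ↦ -2·X^0·Y^2·Z^0.
  monomial 3·x^0·y^1 ↦ 3·X^0·Y^1·Z^1.
  monomial 1·x^0·y^0 ↦ 1·X^0·Y^0·Z^2.
Collecting: F(X, Y, Z) = -X**2 + X*Y - 2*X*Z - 2*Y**2 + 3*Y*Z + Z**2.


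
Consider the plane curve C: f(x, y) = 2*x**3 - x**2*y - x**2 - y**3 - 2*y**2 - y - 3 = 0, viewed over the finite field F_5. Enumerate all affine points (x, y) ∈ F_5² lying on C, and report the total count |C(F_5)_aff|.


Affine F_5-points: {(4, 4)}; count = 1.

For each of the 25 pairs (x, y) ∈ F_5², evaluate f(x, y) mod 5. Record the zeros.
  x = 0: [0↦2, 1↦3, 2↦4, 3↦4, 4↦2]  zeros at y ∈ ∅
  x = 1: [0↦3, 1↦3, 2↦3, 3↦2, 4↦4]  zeros at y ∈ ∅
  x = 2: [0↦4, 1↦1, 2↦3, 3↦4, 4↦3]  zeros at y ∈ ∅
  x = 3: [0↦2, 1↦4, 2↦1, 3↦2, 4↦1]  zeros at y ∈ ∅
  x = 4: [0↦4, 1↦4, 2↦4, 3↦3, 4↦0]  zeros at y ∈ {4}
Collecting zeros: affine points = {(4, 4)}.
Total count |C(F_5)_aff| = 1.


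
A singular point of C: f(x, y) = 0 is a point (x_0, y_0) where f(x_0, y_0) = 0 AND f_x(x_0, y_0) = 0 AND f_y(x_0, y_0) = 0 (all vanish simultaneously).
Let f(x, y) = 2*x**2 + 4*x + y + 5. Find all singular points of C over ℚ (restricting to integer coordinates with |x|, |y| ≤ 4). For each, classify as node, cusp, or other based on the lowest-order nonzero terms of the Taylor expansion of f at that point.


No singular points in the scanned grid; C is smooth there.

Compute partial derivatives:
  f_x = 4*x + 4.
  f_y = 1.
f_y = 1 is a nonzero constant, so f_y never vanishes: no point (x, y) can satisfy f = f_x = f_y = 0. In particular no (x, y) ∈ {−4, ..., 4}² is singular; the curve is smooth.


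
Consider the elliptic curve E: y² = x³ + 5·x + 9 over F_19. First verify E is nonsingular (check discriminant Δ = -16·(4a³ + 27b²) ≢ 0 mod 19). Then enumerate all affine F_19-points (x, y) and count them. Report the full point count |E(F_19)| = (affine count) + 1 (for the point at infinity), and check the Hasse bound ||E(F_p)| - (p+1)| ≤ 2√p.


Affine points = {(0, 3), (0, 16), (4, 6), (4, 13), (5, 8), (5, 11), (7, 8), (7, 11), (9, 2), (9, 17), (12, 7), (12, 12), (14, 7), (14, 12), (15, 1), (15, 18), (16, 9), (16, 10)}; affine count = 18; |E(F_19)| = 19.

Discriminant check: Δ ∝ 4a³ + 27b² = 4·5³ + 27·9² = 4·125 + 27·81 ≡ 8 (mod 19). Nonzero ⇒ E is nonsingular.
For each x ∈ F_19, compute rhs = x³ + 5·x + 9 mod 19, then count y ∈ F_19 with y² ≡ rhs.
  x = 0: rhs = 9, matching y values: 3, 16 (2 points).
  x = 1: rhs = 15, matching y values: none (0 points).
  x = 2: rhs = 8, matching y values: none (0 points).
  x = 3: rhs = 13, matching y values: none (0 points).
  x = 4: rhs = 17, matching y values: 6, 13 (2 points).
  x = 5: rhs = 7, matching y values: 8, 11 (2 points).
  x = 6: rhs = 8, matching y values: none (0 points).
  x = 7: rhs = 7, matching y values: 8, 11 (2 points).
  x = 8: rhs = 10, matching y values: none (0 points).
  x = 9: rhs = 4, matching y values: 2, 17 (2 points).
  x = 10: rhs = 14, matching y values: none (0 points).
  x = 11: rhs = 8, matching y values: none (0 points).
  x = 12: rhs = 11, matching y values: 7, 12 (2 points).
  x = 13: rhs = 10, matching y values: none (0 points).
  x = 14: rhs = 11, matching y values: 7, 12 (2 points).
  x = 15: rhs = 1, matching y values: 1, 18 (2 points).
  x = 16: rhs = 5, matching y values: 9, 10 (2 points).
  x = 17: rhs = 10, matching y values: none (0 points).
  x = 18: rhs = 3, matching y values: none (0 points).
Total affine count: 18.
Full point count |E(F_19)| = 18 + 1 = 19.
Hasse bound: |19 − (19+1)| = |-1| = 1 ≤ 2√19 ≈ 8.7178 ✓.


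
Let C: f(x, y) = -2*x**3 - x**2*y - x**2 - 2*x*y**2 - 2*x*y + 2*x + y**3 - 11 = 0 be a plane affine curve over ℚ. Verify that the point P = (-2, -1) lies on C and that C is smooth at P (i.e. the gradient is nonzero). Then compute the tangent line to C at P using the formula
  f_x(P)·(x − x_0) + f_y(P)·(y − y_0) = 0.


Tangent line at P: -22*x - 5*y - 49 = 0.

Step 1: f(-2, -1) = 0, so P lies on C.
Step 2: partial derivatives
  f_x(x, y) = -6*x**2 - 2*x*y - 2*x - 2*y**2 - 2*y + 2, f_y(x, y) = -x**2 - 4*x*y - 2*x + 3*y**2.
  f_x(P) = -22, f_y(P) = -5 (gradient nonzero, so P is smooth).
Step 3: tangent line at P: -22·(x − -2) + -5·(y − -1) = 0.
Expanding: -22*x - 5*y - 49 = 0.


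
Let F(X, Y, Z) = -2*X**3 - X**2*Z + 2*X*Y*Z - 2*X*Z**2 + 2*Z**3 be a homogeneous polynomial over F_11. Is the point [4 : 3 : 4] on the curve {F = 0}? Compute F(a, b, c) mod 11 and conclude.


F(4,3,4) ≡ 3 (mod 11); P is NOT on the curve.

Evaluate F(4, 3, 4) term-by-term (mod 11).
  -2*X**3 ↦ -2·64·1·1 = -128
  -X**2*Z ↦ -1·16·1·4 = -64
  2*X*Y*Z ↦ 2·4·3·4 = 96
  -2*X*Z**2 ↦ -2·4·1·16 = -128
  2*Z**3 ↦ 2·1·1·64 = 128
Sum: F(4, 3, 4) = (-128) + (-64) + (96) + (-128) + (128) = -96.
Reducing mod 11: -96 ≡ 3 (mod 11).
Since F(a, b, c) ≡ 3 ≠ 0 (mod 11), P does NOT lie on the curve.


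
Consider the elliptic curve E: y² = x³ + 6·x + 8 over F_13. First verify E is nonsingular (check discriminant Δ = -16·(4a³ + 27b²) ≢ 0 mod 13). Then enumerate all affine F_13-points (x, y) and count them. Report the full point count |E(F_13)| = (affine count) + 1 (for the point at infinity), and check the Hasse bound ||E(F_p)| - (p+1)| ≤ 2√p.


Affine points = {(3, 1), (3, 12), (6, 0), (7, 4), (7, 9), (8, 3), (8, 10), (11, 1), (11, 12), (12, 1), (12, 12)}; affine count = 11; |E(F_13)| = 12.

Discriminant check: Δ ∝ 4a³ + 27b² = 4·6³ + 27·8² = 4·216 + 27·64 ≡ 5 (mod 13). Nonzero ⇒ E is nonsingular.
For each x ∈ F_13, compute rhs = x³ + 6·x + 8 mod 13, then count y ∈ F_13 with y² ≡ rhs.
  x = 0: rhs = 8, matching y values: none (0 points).
  x = 1: rhs = 2, matching y values: none (0 points).
  x = 2: rhs = 2, matching y values: none (0 points).
  x = 3: rhs = 1, matching y values: 1, 12 (2 points).
  x = 4: rhs = 5, matching y values: none (0 points).
  x = 5: rhs = 7, matching y values: none (0 points).
  x = 6: rhs = 0, matching y values: 0 (1 points).
  x = 7: rhs = 3, matching y values: 4, 9 (2 points).
  x = 8: rhs = 9, matching y values: 3, 10 (2 points).
  x = 9: rhs = 11, matching y values: none (0 points).
  x = 10: rhs = 2, matching y values: none (0 points).
  x = 11: rhs = 1, matching y values: 1, 12 (2 points).
  x = 12: rhs = 1, matching y values: 1, 12 (2 points).
Total affine count: 11.
Full point count |E(F_13)| = 11 + 1 = 12.
Hasse bound: |12 − (13+1)| = |-2| = 2 ≤ 2√13 ≈ 7.2111 ✓.


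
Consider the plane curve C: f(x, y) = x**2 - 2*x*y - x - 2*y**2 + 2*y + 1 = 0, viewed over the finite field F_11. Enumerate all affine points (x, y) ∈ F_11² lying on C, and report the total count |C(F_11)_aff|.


Affine F_11-points: {(0, 3), (0, 9), (5, 1), (5, 6), (7, 2), (7, 3), (8, 6), (8, 9), (9, 1), (9, 2)}; count = 10.

For each of the 121 pairs (x, y) ∈ F_11², evaluate f(x, y) mod 11. Record the zeros.
  x = 0: [0↦1, 1↦1, 2↦8, 3↦0, 4↦10, 5↦5, 6↦7, 7↦5, 8↦10, 9↦0, 10↦8]  zeros at y ∈ {3, 9}
  x = 1: [0↦1, 1↦10, 2↦4, 3↦5, 4↦2, 5↦6, 6↦6, 7↦2, 8↦5, 9↦4, 10↦10]  zeros at y ∈ ∅
  x = 2: [0↦3, 1↦10, 2↦2, 3↦1, 4↦7, 5↦9, 6↦7, 7↦1, 8↦2, 9↦10, 10↦3]  zeros at y ∈ ∅
  x = 3: [0↦7, 1↦1, 2↦2, 3↦10, 4↦3, 5↦3, 6↦10, 7↦2, 8↦1, 9↦7, 10↦9]  zeros at y ∈ ∅
  x = 4: [0↦2, 1↦5, 2↦4, 3↦10, 4↦1, 5↦10, 6↦4, 7↦5, 8↦2, 9↦6, 10↦6]  zeros at y ∈ ∅
  x = 5: [0↦10, 1↦0, 2↦8, 3↦1, 4↦1, 5↦8, 6↦0, 7↦10, 8↦5, 9↦7, 10↦5]  zeros at y ∈ {1, 6}
  x = 6: [0↦9, 1↦8, 2↦3, 3↦5, 4↦3, 5↦8, 6↦9, 7↦6, 8↦10, 9↦10, 10↦6]  zeros at y ∈ ∅
  x = 7: [0↦10, 1↦7, 2↦0, 3↦0, 4↦7, 5↦10, 6↦9, 7↦4, 8↦6, 9↦4, 10↦9]  zeros at y ∈ {2, 3}
  x = 8: [0↦2, 1↦8, 2↦10, 3↦8, 4↦2, 5↦3, 6↦0, 7↦4, 8↦4, 9↦0, 10↦3]  zeros at y ∈ {6, 9}
  x = 9: [0↦7, 1↦0, 2↦0, 3↦7, 4↦10, 5↦9, 6↦4, 7↦6, 8↦4, 9↦9, 10↦10]  zeros at y ∈ {1, 2}
  x = 10: [0↦3, 1↦5, 2↦3, 3↦8, 4↦9, 5↦6, 6↦10, 7↦10, 8↦6, 9↦9, 10↦8]  zeros at y ∈ ∅
Collecting zeros: affine points = {(0, 3), (0, 9), (5, 1), (5, 6), (7, 2), (7, 3), (8, 6), (8, 9), (9, 1), (9, 2)}.
Total count |C(F_11)_aff| = 10.


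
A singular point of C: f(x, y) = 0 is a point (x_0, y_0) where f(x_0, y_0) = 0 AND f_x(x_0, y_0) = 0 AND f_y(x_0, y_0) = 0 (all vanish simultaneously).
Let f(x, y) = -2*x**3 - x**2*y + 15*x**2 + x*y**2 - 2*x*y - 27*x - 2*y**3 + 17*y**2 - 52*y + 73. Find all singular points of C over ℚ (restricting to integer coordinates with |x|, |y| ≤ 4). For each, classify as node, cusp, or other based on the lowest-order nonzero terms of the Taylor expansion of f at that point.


Singular points: {(2, 3)}; classification: cusp.

Compute partial derivatives:
  f_x = -6*x**2 - 2*x*y + 30*x + y**2 - 2*y - 27.
  f_y = -x**2 + 2*x*y - 2*x - 6*y**2 + 34*y - 52.
Scan x_0 ∈ {−4, ..., 4}. For each x_0, f_y(x_0, y) is a polynomial in y; find its integer roots y ∈ {−4, ..., 4}, then test f_x and f at those candidates.
  x = -4: f_y(-4, y) = -6*y**2 + 26*y - 60; no integer root y with |y| ≤ 4.
  x = -3: f_y(-3, y) = -6*y**2 + 28*y - 55; no integer root y with |y| ≤ 4.
  x = -2: f_y(-2, y) = -6*y**2 + 30*y - 52; no integer root y with |y| ≤ 4.
  x = -1: f_y(-1, y) = -6*y**2 + 32*y - 51; no integer root y with |y| ≤ 4.
  x = 0: f_y(0, y) = -6*y**2 + 34*y - 52; no integer root y with |y| ≤ 4.
  x = 1: f_y(1, y) = -6*y**2 + 36*y - 55; no integer root y with |y| ≤ 4.
  x = 2: f_y(2, y) = -6*y**2 + 38*y - 60; vanishes at y ∈ {3}. (2, 3): f_x = 0, f = 0 — SINGULAR.
  x = 3: f_y(3, y) = -6*y**2 + 40*y - 67; no integer root y with |y| ≤ 4.
  x = 4: f_y(4, y) = -6*y**2 + 42*y - 76; no integer root y with |y| ≤ 4.
Only singular point on the grid: (2, 3).
Classify: substitute x = 2 + u, y = 3 + v and expand: f = -2*u**3 - u**2*v + u*v**2 - 2*v**3 + v**2.
No constant or linear terms (consistent with a singular point). Quadratic part: v**2. Cubic part: -2*u**3 - u**2*v + u*v**2 - 2*v**3.
The quadratic part v**2 is a perfect square, so there is a single (double) tangent line v = 0, i.e. y = 3. Restricting the cubic part to that line (v = 0) leaves -2*u**3 ≠ 0, so f is not divisible by v and the branch is v² ≈ 2*u**3 to lowest order — this is a cusp.
Classification: cusp.


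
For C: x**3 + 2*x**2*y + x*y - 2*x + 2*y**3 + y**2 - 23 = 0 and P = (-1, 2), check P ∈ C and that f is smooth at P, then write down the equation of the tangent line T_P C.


Tangent line at P: -5*x + 29*y - 63 = 0.

Step 1: f(-1, 2) = 0, so P lies on C.
Step 2: partial derivatives
  f_x(x, y) = 3*x**2 + 4*x*y + y - 2, f_y(x, y) = 2*x**2 + x + 6*y**2 + 2*y.
  f_x(P) = -5, f_y(P) = 29 (gradient nonzero, so P is smooth).
Step 3: tangent line at P: -5·(x − -1) + 29·(y − 2) = 0.
Expanding: -5*x + 29*y - 63 = 0.


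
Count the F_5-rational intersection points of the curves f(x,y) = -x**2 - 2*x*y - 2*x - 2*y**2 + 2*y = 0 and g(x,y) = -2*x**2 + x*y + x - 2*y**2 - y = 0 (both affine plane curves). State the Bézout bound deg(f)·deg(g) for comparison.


Common zeros: {(0, 0), (3, 0)}; count = 2; Bézout bound = 4.

deg(f) = 2, deg(g) = 2, so Bézout bound = 4.
Scan x ∈ F_5. For each x, list the y ∈ F_5 with f(x, y) ≡ 0 and those with g(x, y) ≡ 0 (mod 5); the common zeros in that column are the intersection.
  x = 0: f ≡ 0 at y ∈ {0, 1}; g ≡ 0 at y ∈ {0, 2}; common: {0}.
  x = 1: f ≡ 0 at y ∈ {1, 4}; g ≡ 0 at y ∈ ∅; common: ∅.
  x = 2: f ≡ 0 at y ∈ {2}; g ≡ 0 at y ∈ ∅; common: ∅.
  x = 3: f ≡ 0 at y ∈ {0, 3}; g ≡ 0 at y ∈ {0, 1}; common: {0}.
  x = 4: f ≡ 0 at y ∈ {3, 4}; g ≡ 0 at y ∈ {2}; common: ∅.
Collecting: common zeros = {(0, 0), (3, 0)}, so the count is 2.
Comparison with the Bézout bound: 2 ≤ 4 = deg(f)·deg(g), as expected for curves with no common component (the affine F_5-count falls short of the bound because intersections may lie at infinity, over extension fields, or carry multiplicity).


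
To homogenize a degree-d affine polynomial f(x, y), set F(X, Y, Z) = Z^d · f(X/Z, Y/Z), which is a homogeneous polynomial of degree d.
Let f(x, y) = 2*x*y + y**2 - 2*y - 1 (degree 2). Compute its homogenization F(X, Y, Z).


F(X, Y, Z) = 2*X*Y + Y**2 - 2*Y*Z - Z**2

deg(f) = 2.
Substitute x = X/Z, y = Y/Z into f, then multiply by Z^2.
  monomial 2·x^1·y^1 ↦ 2·X^1·Y^1·Z^0.
  monomial 1·x^0·y^2 ↦ 1·X^0·Y^2·Z^0.
  monomial -2·x^0·y^1 ↦ -2·X^0·Y^1·Z^1.
  monomial -1·x^0·y^0 ↦ -1·X^0·Y^0·Z^2.
Collecting: F(X, Y, Z) = 2*X*Y + Y**2 - 2*Y*Z - Z**2.
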